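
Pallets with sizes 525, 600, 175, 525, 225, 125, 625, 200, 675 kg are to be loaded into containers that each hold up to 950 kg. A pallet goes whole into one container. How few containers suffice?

5

Total = 675 + 625 + 600 + 525 + 525 + 225 + 200 + 175 + 125 = 3675 kg.
Lower bound: ⌈3675/950⌉ = 4 containers.
Also, 5 pallets each exceed 475 kg, and no two of those can share a container, so at least 5 containers are needed.
A packing using 5 containers:
  container 1: 675 + 225 = 900
  container 2: 625 + 200 + 125 = 950
  container 3: 600 + 175 = 775
  container 4: 525 = 525
  container 5: 525 = 525
This matches the lower bound, so 5 is optimal.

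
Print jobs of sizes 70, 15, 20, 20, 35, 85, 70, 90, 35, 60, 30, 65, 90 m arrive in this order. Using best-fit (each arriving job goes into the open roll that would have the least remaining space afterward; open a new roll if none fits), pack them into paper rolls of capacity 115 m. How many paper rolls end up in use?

7

  70 → roll 1 (new)  [load 70/115]
  15 → roll 1  [load 85/115]
  20 → roll 1  [load 105/115]
  20 → roll 2 (new)  [load 20/115]
  35 → roll 2  [load 55/115]
  85 → roll 3 (new)  [load 85/115]
  70 → roll 4 (new)  [load 70/115]
  90 → roll 5 (new)  [load 90/115]
  35 → roll 4  [load 105/115]
  60 → roll 2  [load 115/115]
  30 → roll 3  [load 115/115]
  65 → roll 6 (new)  [load 65/115]
  90 → roll 7 (new)  [load 90/115]
7 paper rolls opened.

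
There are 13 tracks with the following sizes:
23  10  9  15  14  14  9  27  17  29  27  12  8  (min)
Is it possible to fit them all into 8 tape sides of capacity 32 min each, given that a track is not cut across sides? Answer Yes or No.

A valid assignment using 8 tape sides:
  side 1: 29 = 29
  side 2: 27 = 27
  side 3: 27 = 27
  side 4: 23 + 9 = 32
  side 5: 17 + 15 = 32
  side 6: 14 + 14 = 28
  side 7: 12 + 10 + 9 = 31
  side 8: 8 = 8
Every load is within 32 min, so 8 tape sides suffice.

Yes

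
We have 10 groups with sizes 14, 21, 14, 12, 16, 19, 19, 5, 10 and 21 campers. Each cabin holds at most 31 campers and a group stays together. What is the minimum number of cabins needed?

6

Total = 21 + 21 + 19 + 19 + 16 + 14 + 14 + 12 + 10 + 5 = 151 campers.
Lower bound: ⌈151/31⌉ = 5 cabins.
A packing using 6 cabins:
  cabin 1: 21 + 10 = 31
  cabin 2: 21 + 5 = 26
  cabin 3: 19 + 12 = 31
  cabin 4: 19 = 19
  cabin 5: 16 + 14 = 30
  cabin 6: 14 = 14
No arrangement into 5 cabins stays within capacity, so 6 is optimal.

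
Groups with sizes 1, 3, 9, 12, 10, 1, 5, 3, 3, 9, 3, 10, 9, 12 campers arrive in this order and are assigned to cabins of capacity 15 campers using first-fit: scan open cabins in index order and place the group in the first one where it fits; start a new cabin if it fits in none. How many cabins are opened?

  1 → cabin 1 (new)  [load 1/15]
  3 → cabin 1  [load 4/15]
  9 → cabin 1  [load 13/15]
  12 → cabin 2 (new)  [load 12/15]
  10 → cabin 3 (new)  [load 10/15]
  1 → cabin 1  [load 14/15]
  5 → cabin 3  [load 15/15]
  3 → cabin 2  [load 15/15]
  3 → cabin 4 (new)  [load 3/15]
  9 → cabin 4  [load 12/15]
  3 → cabin 4  [load 15/15]
  10 → cabin 5 (new)  [load 10/15]
  9 → cabin 6 (new)  [load 9/15]
  12 → cabin 7 (new)  [load 12/15]
7 cabins opened.

7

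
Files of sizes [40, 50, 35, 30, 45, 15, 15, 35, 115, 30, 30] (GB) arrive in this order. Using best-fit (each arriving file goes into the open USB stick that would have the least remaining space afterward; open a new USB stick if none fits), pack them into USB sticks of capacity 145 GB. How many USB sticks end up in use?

4

  40 → USB stick 1 (new)  [load 40/145]
  50 → USB stick 1  [load 90/145]
  35 → USB stick 1  [load 125/145]
  30 → USB stick 2 (new)  [load 30/145]
  45 → USB stick 2  [load 75/145]
  15 → USB stick 1  [load 140/145]
  15 → USB stick 2  [load 90/145]
  35 → USB stick 2  [load 125/145]
  115 → USB stick 3 (new)  [load 115/145]
  30 → USB stick 3  [load 145/145]
  30 → USB stick 4 (new)  [load 30/145]
4 USB sticks opened.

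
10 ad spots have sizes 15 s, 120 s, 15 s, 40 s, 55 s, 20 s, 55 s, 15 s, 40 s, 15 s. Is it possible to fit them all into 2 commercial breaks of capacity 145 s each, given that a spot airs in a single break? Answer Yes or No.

No

Total = 390 s; ⌈390/145⌉ = 3.
At least 3 commercial breaks are required, but only 2 are allowed.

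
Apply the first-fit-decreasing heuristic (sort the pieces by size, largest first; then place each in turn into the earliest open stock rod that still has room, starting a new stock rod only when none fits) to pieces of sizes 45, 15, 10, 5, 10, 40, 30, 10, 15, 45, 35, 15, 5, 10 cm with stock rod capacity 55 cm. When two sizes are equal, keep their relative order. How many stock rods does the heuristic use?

Sorted descending: 45, 45, 40, 35, 30, 15, 15, 15, 10, 10, 10, 10, 5, 5.
  45 → stock rod 1 (new)  [load 45/55]
  45 → stock rod 2 (new)  [load 45/55]
  40 → stock rod 3 (new)  [load 40/55]
  35 → stock rod 4 (new)  [load 35/55]
  30 → stock rod 5 (new)  [load 30/55]
  15 → stock rod 3  [load 55/55]
  15 → stock rod 4  [load 50/55]
  15 → stock rod 5  [load 45/55]
  10 → stock rod 1  [load 55/55]
  10 → stock rod 2  [load 55/55]
  10 → stock rod 5  [load 55/55]
  10 → stock rod 6 (new)  [load 10/55]
  5 → stock rod 4  [load 55/55]
  5 → stock rod 6  [load 15/55]
6 stock rods opened.

6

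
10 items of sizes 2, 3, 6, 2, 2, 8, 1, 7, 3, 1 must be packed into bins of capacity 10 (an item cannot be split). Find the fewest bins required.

4

Total = 8 + 7 + 6 + 3 + 3 + 2 + 2 + 2 + 1 + 1 = 35.
Lower bound: ⌈35/10⌉ = 4 bins.
A packing using 4 bins:
  bin 1: 8 + 2 = 10
  bin 2: 7 + 3 = 10
  bin 3: 6 + 3 + 1 = 10
  bin 4: 2 + 2 + 1 = 5
This matches the lower bound, so 4 is optimal.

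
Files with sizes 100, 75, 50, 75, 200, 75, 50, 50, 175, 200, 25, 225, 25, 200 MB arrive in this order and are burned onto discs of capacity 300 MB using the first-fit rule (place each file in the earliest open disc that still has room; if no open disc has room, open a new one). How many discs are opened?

6

  100 → disc 1 (new)  [load 100/300]
  75 → disc 1  [load 175/300]
  50 → disc 1  [load 225/300]
  75 → disc 1  [load 300/300]
  200 → disc 2 (new)  [load 200/300]
  75 → disc 2  [load 275/300]
  50 → disc 3 (new)  [load 50/300]
  50 → disc 3  [load 100/300]
  175 → disc 3  [load 275/300]
  200 → disc 4 (new)  [load 200/300]
  25 → disc 2  [load 300/300]
  225 → disc 5 (new)  [load 225/300]
  25 → disc 3  [load 300/300]
  200 → disc 6 (new)  [load 200/300]
6 discs opened.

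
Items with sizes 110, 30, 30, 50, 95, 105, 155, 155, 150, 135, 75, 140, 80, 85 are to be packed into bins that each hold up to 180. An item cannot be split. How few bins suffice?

Total = 155 + 155 + 150 + 140 + 135 + 110 + 105 + 95 + 85 + 80 + 75 + 50 + 30 + 30 = 1395.
Lower bound: ⌈1395/180⌉ = 8 bins.
A packing using 9 bins:
  bin 1: 155 = 155
  bin 2: 155 = 155
  bin 3: 150 + 30 = 180
  bin 4: 140 + 30 = 170
  bin 5: 135 = 135
  bin 6: 110 + 50 = 160
  bin 7: 105 + 75 = 180
  bin 8: 95 + 85 = 180
  bin 9: 80 = 80
No arrangement into 8 bins stays within capacity, so 9 is optimal.

9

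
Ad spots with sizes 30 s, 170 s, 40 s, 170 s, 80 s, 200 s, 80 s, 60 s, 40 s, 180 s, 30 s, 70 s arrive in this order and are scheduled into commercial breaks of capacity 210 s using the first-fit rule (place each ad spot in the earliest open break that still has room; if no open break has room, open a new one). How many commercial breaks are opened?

  30 → break 1 (new)  [load 30/210]
  170 → break 1  [load 200/210]
  40 → break 2 (new)  [load 40/210]
  170 → break 2  [load 210/210]
  80 → break 3 (new)  [load 80/210]
  200 → break 4 (new)  [load 200/210]
  80 → break 3  [load 160/210]
  60 → break 5 (new)  [load 60/210]
  40 → break 3  [load 200/210]
  180 → break 6 (new)  [load 180/210]
  30 → break 5  [load 90/210]
  70 → break 5  [load 160/210]
6 commercial breaks opened.

6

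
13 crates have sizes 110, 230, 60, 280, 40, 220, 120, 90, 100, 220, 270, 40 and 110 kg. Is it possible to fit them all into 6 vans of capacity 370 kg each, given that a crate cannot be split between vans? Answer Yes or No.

Yes

A valid assignment using 6 vans:
  van 1: 280 + 90 = 370
  van 2: 270 + 100 = 370
  van 3: 230 + 120 = 350
  van 4: 220 + 110 + 40 = 370
  van 5: 220 + 110 + 40 = 370
  van 6: 60 = 60
Every load is within 370 kg, so 6 vans suffice.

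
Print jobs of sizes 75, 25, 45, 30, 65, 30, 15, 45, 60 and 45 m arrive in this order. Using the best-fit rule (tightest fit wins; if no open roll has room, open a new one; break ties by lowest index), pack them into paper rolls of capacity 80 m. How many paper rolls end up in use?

  75 → roll 1 (new)  [load 75/80]
  25 → roll 2 (new)  [load 25/80]
  45 → roll 2  [load 70/80]
  30 → roll 3 (new)  [load 30/80]
  65 → roll 4 (new)  [load 65/80]
  30 → roll 3  [load 60/80]
  15 → roll 4  [load 80/80]
  45 → roll 5 (new)  [load 45/80]
  60 → roll 6 (new)  [load 60/80]
  45 → roll 7 (new)  [load 45/80]
7 paper rolls opened.

7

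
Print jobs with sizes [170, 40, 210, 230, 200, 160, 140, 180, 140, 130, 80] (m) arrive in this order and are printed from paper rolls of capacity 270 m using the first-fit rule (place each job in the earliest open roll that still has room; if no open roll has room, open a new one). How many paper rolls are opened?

8

  170 → roll 1 (new)  [load 170/270]
  40 → roll 1  [load 210/270]
  210 → roll 2 (new)  [load 210/270]
  230 → roll 3 (new)  [load 230/270]
  200 → roll 4 (new)  [load 200/270]
  160 → roll 5 (new)  [load 160/270]
  140 → roll 6 (new)  [load 140/270]
  180 → roll 7 (new)  [load 180/270]
  140 → roll 8 (new)  [load 140/270]
  130 → roll 6  [load 270/270]
  80 → roll 5  [load 240/270]
8 paper rolls opened.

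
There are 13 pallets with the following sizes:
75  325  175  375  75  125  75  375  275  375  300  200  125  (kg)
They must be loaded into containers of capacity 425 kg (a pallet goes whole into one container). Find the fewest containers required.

8

Total = 375 + 375 + 375 + 325 + 300 + 275 + 200 + 175 + 125 + 125 + 75 + 75 + 75 = 2875 kg.
Lower bound: ⌈2875/425⌉ = 7 containers.
A packing using 8 containers:
  container 1: 375 = 375
  container 2: 375 = 375
  container 3: 375 = 375
  container 4: 325 + 75 = 400
  container 5: 300 + 125 = 425
  container 6: 275 + 125 = 400
  container 7: 200 + 175 = 375
  container 8: 75 + 75 = 150
No arrangement into 7 containers stays within capacity, so 8 is optimal.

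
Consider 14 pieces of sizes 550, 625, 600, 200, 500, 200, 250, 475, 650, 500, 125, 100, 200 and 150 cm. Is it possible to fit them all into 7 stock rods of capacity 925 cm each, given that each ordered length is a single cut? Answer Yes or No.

Yes

A valid assignment using 7 stock rods:
  stock rod 1: 650 + 250 = 900
  stock rod 2: 625 + 200 + 100 = 925
  stock rod 3: 600 + 200 + 125 = 925
  stock rod 4: 550 + 200 + 150 = 900
  stock rod 5: 500 = 500
  stock rod 6: 500 = 500
  stock rod 7: 475 = 475
Every load is within 925 cm, so 7 stock rods suffice.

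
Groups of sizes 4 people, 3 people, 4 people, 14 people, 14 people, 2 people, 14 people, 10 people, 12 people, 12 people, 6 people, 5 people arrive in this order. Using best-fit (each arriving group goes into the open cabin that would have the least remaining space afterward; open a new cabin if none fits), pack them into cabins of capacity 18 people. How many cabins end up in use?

  4 → cabin 1 (new)  [load 4/18]
  3 → cabin 1  [load 7/18]
  4 → cabin 1  [load 11/18]
  14 → cabin 2 (new)  [load 14/18]
  14 → cabin 3 (new)  [load 14/18]
  2 → cabin 2  [load 16/18]
  14 → cabin 4 (new)  [load 14/18]
  10 → cabin 5 (new)  [load 10/18]
  12 → cabin 6 (new)  [load 12/18]
  12 → cabin 7 (new)  [load 12/18]
  6 → cabin 6  [load 18/18]
  5 → cabin 7  [load 17/18]
7 cabins opened.

7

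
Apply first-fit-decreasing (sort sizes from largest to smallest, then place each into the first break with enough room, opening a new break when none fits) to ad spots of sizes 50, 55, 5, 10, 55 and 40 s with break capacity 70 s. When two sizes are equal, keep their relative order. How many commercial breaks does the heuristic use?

Sorted descending: 55, 55, 50, 40, 10, 5.
  55 → break 1 (new)  [load 55/70]
  55 → break 2 (new)  [load 55/70]
  50 → break 3 (new)  [load 50/70]
  40 → break 4 (new)  [load 40/70]
  10 → break 1  [load 65/70]
  5 → break 1  [load 70/70]
4 commercial breaks opened.

4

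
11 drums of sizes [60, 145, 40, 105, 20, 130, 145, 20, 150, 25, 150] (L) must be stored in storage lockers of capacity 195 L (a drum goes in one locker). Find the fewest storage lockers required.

6

Total = 150 + 150 + 145 + 145 + 130 + 105 + 60 + 40 + 25 + 20 + 20 = 990 L.
Lower bound: ⌈990/195⌉ = 6 storage lockers.
A packing using 6 storage lockers:
  locker 1: 150 + 40 = 190
  locker 2: 150 + 25 + 20 = 195
  locker 3: 145 + 20 = 165
  locker 4: 145 = 145
  locker 5: 130 + 60 = 190
  locker 6: 105 = 105
This matches the lower bound, so 6 is optimal.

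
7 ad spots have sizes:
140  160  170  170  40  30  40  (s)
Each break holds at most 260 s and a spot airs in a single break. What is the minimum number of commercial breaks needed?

4

Total = 170 + 170 + 160 + 140 + 40 + 40 + 30 = 750 s.
Lower bound: ⌈750/260⌉ = 3 commercial breaks.
Also, 4 ad spots each exceed 130 s, and no two of those can share a break, so at least 4 commercial breaks are needed.
A packing using 4 commercial breaks:
  break 1: 170 + 40 + 40 = 250
  break 2: 170 + 30 = 200
  break 3: 160 = 160
  break 4: 140 = 140
This matches the lower bound, so 4 is optimal.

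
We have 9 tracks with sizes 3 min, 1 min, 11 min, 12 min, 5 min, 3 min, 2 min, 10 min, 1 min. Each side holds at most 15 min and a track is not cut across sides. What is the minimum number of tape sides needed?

Total = 12 + 11 + 10 + 5 + 3 + 3 + 2 + 1 + 1 = 48 min.
Lower bound: ⌈48/15⌉ = 4 tape sides.
A packing using 4 tape sides:
  side 1: 12 + 3 = 15
  side 2: 11 + 3 + 1 = 15
  side 3: 10 + 5 = 15
  side 4: 2 + 1 = 3
This matches the lower bound, so 4 is optimal.

4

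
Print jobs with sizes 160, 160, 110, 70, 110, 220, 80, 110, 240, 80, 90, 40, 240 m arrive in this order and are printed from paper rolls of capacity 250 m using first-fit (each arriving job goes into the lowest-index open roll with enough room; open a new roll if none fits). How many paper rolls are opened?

8

  160 → roll 1 (new)  [load 160/250]
  160 → roll 2 (new)  [load 160/250]
  110 → roll 3 (new)  [load 110/250]
  70 → roll 1  [load 230/250]
  110 → roll 3  [load 220/250]
  220 → roll 4 (new)  [load 220/250]
  80 → roll 2  [load 240/250]
  110 → roll 5 (new)  [load 110/250]
  240 → roll 6 (new)  [load 240/250]
  80 → roll 5  [load 190/250]
  90 → roll 7 (new)  [load 90/250]
  40 → roll 5  [load 230/250]
  240 → roll 8 (new)  [load 240/250]
8 paper rolls opened.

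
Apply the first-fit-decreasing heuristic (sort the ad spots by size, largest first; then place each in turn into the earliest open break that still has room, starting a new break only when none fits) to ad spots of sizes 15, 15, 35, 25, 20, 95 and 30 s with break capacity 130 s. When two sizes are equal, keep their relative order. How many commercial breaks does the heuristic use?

Sorted descending: 95, 35, 30, 25, 20, 15, 15.
  95 → break 1 (new)  [load 95/130]
  35 → break 1  [load 130/130]
  30 → break 2 (new)  [load 30/130]
  25 → break 2  [load 55/130]
  20 → break 2  [load 75/130]
  15 → break 2  [load 90/130]
  15 → break 2  [load 105/130]
2 commercial breaks opened.

2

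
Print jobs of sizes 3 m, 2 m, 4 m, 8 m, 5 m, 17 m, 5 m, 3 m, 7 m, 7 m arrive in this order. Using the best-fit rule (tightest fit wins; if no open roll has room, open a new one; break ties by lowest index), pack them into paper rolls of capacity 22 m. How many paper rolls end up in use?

  3 → roll 1 (new)  [load 3/22]
  2 → roll 1  [load 5/22]
  4 → roll 1  [load 9/22]
  8 → roll 1  [load 17/22]
  5 → roll 1  [load 22/22]
  17 → roll 2 (new)  [load 17/22]
  5 → roll 2  [load 22/22]
  3 → roll 3 (new)  [load 3/22]
  7 → roll 3  [load 10/22]
  7 → roll 3  [load 17/22]
3 paper rolls opened.

3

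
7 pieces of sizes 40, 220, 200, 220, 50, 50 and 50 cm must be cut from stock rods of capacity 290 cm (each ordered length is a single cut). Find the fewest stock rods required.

Total = 220 + 220 + 200 + 50 + 50 + 50 + 40 = 830 cm.
Lower bound: ⌈830/290⌉ = 3 stock rods.
A packing using 3 stock rods:
  stock rod 1: 220 + 50 = 270
  stock rod 2: 220 + 50 = 270
  stock rod 3: 200 + 50 + 40 = 290
This matches the lower bound, so 3 is optimal.

3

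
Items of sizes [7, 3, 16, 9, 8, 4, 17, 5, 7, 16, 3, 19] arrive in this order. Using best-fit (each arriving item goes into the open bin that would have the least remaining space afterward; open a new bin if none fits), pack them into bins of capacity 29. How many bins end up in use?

  7 → bin 1 (new)  [load 7/29]
  3 → bin 1  [load 10/29]
  16 → bin 1  [load 26/29]
  9 → bin 2 (new)  [load 9/29]
  8 → bin 2  [load 17/29]
  4 → bin 2  [load 21/29]
  17 → bin 3 (new)  [load 17/29]
  5 → bin 2  [load 26/29]
  7 → bin 3  [load 24/29]
  16 → bin 4 (new)  [load 16/29]
  3 → bin 1  [load 29/29]
  19 → bin 5 (new)  [load 19/29]
5 bins opened.

5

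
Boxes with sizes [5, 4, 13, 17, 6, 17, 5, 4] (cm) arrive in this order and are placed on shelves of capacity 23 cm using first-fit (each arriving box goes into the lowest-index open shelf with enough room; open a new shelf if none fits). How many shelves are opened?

4

  5 → shelf 1 (new)  [load 5/23]
  4 → shelf 1  [load 9/23]
  13 → shelf 1  [load 22/23]
  17 → shelf 2 (new)  [load 17/23]
  6 → shelf 2  [load 23/23]
  17 → shelf 3 (new)  [load 17/23]
  5 → shelf 3  [load 22/23]
  4 → shelf 4 (new)  [load 4/23]
4 shelves opened.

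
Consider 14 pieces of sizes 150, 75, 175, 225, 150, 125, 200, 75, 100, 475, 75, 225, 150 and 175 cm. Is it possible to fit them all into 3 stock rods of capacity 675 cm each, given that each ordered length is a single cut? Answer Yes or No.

No

Total = 2375 cm; ⌈2375/675⌉ = 4.
At least 4 stock rods are required, but only 3 are allowed.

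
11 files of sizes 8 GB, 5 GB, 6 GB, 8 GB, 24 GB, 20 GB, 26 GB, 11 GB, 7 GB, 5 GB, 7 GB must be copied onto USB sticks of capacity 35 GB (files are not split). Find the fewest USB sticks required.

Total = 26 + 24 + 20 + 11 + 8 + 8 + 7 + 7 + 6 + 5 + 5 = 127 GB.
Lower bound: ⌈127/35⌉ = 4 USB sticks.
A packing using 4 USB sticks:
  USB stick 1: 26 + 8 = 34
  USB stick 2: 24 + 11 = 35
  USB stick 3: 20 + 8 + 7 = 35
  USB stick 4: 7 + 6 + 5 + 5 = 23
This matches the lower bound, so 4 is optimal.

4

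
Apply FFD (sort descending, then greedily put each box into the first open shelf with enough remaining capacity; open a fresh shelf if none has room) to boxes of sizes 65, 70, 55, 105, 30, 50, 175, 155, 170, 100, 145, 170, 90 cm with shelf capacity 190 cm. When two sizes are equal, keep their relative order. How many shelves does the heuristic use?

8

Sorted descending: 175, 170, 170, 155, 145, 105, 100, 90, 70, 65, 55, 50, 30.
  175 → shelf 1 (new)  [load 175/190]
  170 → shelf 2 (new)  [load 170/190]
  170 → shelf 3 (new)  [load 170/190]
  155 → shelf 4 (new)  [load 155/190]
  145 → shelf 5 (new)  [load 145/190]
  105 → shelf 6 (new)  [load 105/190]
  100 → shelf 7 (new)  [load 100/190]
  90 → shelf 7  [load 190/190]
  70 → shelf 6  [load 175/190]
  65 → shelf 8 (new)  [load 65/190]
  55 → shelf 8  [load 120/190]
  50 → shelf 8  [load 170/190]
  30 → shelf 4  [load 185/190]
8 shelves opened.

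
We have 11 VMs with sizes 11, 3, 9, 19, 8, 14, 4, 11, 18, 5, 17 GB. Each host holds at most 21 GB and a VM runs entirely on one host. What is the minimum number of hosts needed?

Total = 19 + 18 + 17 + 14 + 11 + 11 + 9 + 8 + 5 + 4 + 3 = 119 GB.
Lower bound: ⌈119/21⌉ = 6 hosts.
A packing using 6 hosts:
  host 1: 19 = 19
  host 2: 18 + 3 = 21
  host 3: 17 + 4 = 21
  host 4: 14 + 5 = 19
  host 5: 11 + 9 = 20
  host 6: 11 + 8 = 19
This matches the lower bound, so 6 is optimal.

6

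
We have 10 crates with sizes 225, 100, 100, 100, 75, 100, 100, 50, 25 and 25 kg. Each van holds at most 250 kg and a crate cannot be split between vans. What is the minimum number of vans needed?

4

Total = 225 + 100 + 100 + 100 + 100 + 100 + 75 + 50 + 25 + 25 = 900 kg.
Lower bound: ⌈900/250⌉ = 4 vans.
A packing using 4 vans:
  van 1: 225 + 25 = 250
  van 2: 100 + 100 + 50 = 250
  van 3: 100 + 100 + 25 = 225
  van 4: 100 + 75 = 175
This matches the lower bound, so 4 is optimal.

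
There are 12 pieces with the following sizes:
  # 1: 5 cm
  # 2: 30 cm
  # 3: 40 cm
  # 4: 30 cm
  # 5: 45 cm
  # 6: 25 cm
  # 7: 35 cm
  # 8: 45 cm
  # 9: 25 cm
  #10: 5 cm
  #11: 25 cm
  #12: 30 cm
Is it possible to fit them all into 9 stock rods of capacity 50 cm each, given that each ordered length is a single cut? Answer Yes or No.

Yes

A valid assignment using 9 stock rods:
  stock rod 1: 45 + 5 = 50
  stock rod 2: 45 + 5 = 50
  stock rod 3: 40 = 40
  stock rod 4: 35 = 35
  stock rod 5: 30 = 30
  stock rod 6: 30 = 30
  stock rod 7: 30 = 30
  stock rod 8: 25 + 25 = 50
  stock rod 9: 25 = 25
Every load is within 50 cm, so 9 stock rods suffice.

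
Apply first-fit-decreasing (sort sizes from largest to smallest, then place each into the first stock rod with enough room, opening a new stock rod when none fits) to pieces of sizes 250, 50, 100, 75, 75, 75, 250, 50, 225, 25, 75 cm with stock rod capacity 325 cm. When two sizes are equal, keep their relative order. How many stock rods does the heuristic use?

Sorted descending: 250, 250, 225, 100, 75, 75, 75, 75, 50, 50, 25.
  250 → stock rod 1 (new)  [load 250/325]
  250 → stock rod 2 (new)  [load 250/325]
  225 → stock rod 3 (new)  [load 225/325]
  100 → stock rod 3  [load 325/325]
  75 → stock rod 1  [load 325/325]
  75 → stock rod 2  [load 325/325]
  75 → stock rod 4 (new)  [load 75/325]
  75 → stock rod 4  [load 150/325]
  50 → stock rod 4  [load 200/325]
  50 → stock rod 4  [load 250/325]
  25 → stock rod 4  [load 275/325]
4 stock rods opened.

4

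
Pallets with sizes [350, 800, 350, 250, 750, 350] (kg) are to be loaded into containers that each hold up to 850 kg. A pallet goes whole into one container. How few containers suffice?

Total = 800 + 750 + 350 + 350 + 350 + 250 = 2850 kg.
Lower bound: ⌈2850/850⌉ = 4 containers.
A packing using 4 containers:
  container 1: 800 = 800
  container 2: 750 = 750
  container 3: 350 + 350 = 700
  container 4: 350 + 250 = 600
This matches the lower bound, so 4 is optimal.

4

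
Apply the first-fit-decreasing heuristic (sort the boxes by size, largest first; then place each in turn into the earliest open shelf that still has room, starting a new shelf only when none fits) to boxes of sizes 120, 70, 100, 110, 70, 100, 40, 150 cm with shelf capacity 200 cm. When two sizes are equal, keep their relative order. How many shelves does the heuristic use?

4

Sorted descending: 150, 120, 110, 100, 100, 70, 70, 40.
  150 → shelf 1 (new)  [load 150/200]
  120 → shelf 2 (new)  [load 120/200]
  110 → shelf 3 (new)  [load 110/200]
  100 → shelf 4 (new)  [load 100/200]
  100 → shelf 4  [load 200/200]
  70 → shelf 2  [load 190/200]
  70 → shelf 3  [load 180/200]
  40 → shelf 1  [load 190/200]
4 shelves opened.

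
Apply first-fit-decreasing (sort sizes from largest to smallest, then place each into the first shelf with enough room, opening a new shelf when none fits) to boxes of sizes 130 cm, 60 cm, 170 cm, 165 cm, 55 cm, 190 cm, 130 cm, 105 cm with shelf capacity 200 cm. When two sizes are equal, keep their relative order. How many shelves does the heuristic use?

6

Sorted descending: 190, 170, 165, 130, 130, 105, 60, 55.
  190 → shelf 1 (new)  [load 190/200]
  170 → shelf 2 (new)  [load 170/200]
  165 → shelf 3 (new)  [load 165/200]
  130 → shelf 4 (new)  [load 130/200]
  130 → shelf 5 (new)  [load 130/200]
  105 → shelf 6 (new)  [load 105/200]
  60 → shelf 4  [load 190/200]
  55 → shelf 5  [load 185/200]
6 shelves opened.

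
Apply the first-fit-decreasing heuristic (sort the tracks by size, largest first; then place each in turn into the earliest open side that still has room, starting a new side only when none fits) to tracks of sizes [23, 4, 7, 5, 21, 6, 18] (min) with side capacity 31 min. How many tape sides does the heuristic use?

Sorted descending: 23, 21, 18, 7, 6, 5, 4.
  23 → side 1 (new)  [load 23/31]
  21 → side 2 (new)  [load 21/31]
  18 → side 3 (new)  [load 18/31]
  7 → side 1  [load 30/31]
  6 → side 2  [load 27/31]
  5 → side 3  [load 23/31]
  4 → side 2  [load 31/31]
3 tape sides opened.

3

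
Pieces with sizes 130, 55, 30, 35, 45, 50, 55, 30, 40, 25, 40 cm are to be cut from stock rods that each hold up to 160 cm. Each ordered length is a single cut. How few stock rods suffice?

Total = 130 + 55 + 55 + 50 + 45 + 40 + 40 + 35 + 30 + 30 + 25 = 535 cm.
Lower bound: ⌈535/160⌉ = 4 stock rods.
A packing using 4 stock rods:
  stock rod 1: 130 + 30 = 160
  stock rod 2: 55 + 55 + 50 = 160
  stock rod 3: 45 + 40 + 40 + 35 = 160
  stock rod 4: 30 + 25 = 55
This matches the lower bound, so 4 is optimal.

4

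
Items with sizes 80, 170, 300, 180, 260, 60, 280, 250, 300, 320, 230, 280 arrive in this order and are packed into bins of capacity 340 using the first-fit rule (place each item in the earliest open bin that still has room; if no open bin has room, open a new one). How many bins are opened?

10

  80 → bin 1 (new)  [load 80/340]
  170 → bin 1  [load 250/340]
  300 → bin 2 (new)  [load 300/340]
  180 → bin 3 (new)  [load 180/340]
  260 → bin 4 (new)  [load 260/340]
  60 → bin 1  [load 310/340]
  280 → bin 5 (new)  [load 280/340]
  250 → bin 6 (new)  [load 250/340]
  300 → bin 7 (new)  [load 300/340]
  320 → bin 8 (new)  [load 320/340]
  230 → bin 9 (new)  [load 230/340]
  280 → bin 10 (new)  [load 280/340]
10 bins opened.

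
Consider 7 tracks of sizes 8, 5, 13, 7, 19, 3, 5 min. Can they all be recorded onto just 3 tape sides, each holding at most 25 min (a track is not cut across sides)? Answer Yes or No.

Yes

A valid assignment using 3 tape sides:
  side 1: 19 + 5 = 24
  side 2: 13 + 8 + 3 = 24
  side 3: 7 + 5 = 12
Every load is within 25 min, so 3 tape sides suffice.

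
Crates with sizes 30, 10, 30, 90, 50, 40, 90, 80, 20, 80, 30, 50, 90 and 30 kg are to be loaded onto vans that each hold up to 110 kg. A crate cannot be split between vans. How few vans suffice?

Total = 90 + 90 + 90 + 80 + 80 + 50 + 50 + 40 + 30 + 30 + 30 + 30 + 20 + 10 = 720 kg.
Lower bound: ⌈720/110⌉ = 7 vans.
A packing using 7 vans:
  van 1: 90 + 20 = 110
  van 2: 90 + 10 = 100
  van 3: 90 = 90
  van 4: 80 + 30 = 110
  van 5: 80 + 30 = 110
  van 6: 50 + 50 = 100
  van 7: 40 + 30 + 30 = 100
This matches the lower bound, so 7 is optimal.

7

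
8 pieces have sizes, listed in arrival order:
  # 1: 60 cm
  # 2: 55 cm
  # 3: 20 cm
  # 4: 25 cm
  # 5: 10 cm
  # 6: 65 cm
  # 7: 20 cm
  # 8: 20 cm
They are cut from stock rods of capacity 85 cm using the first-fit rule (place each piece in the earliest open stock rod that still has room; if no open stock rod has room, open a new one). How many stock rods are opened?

  60 → stock rod 1 (new)  [load 60/85]
  55 → stock rod 2 (new)  [load 55/85]
  20 → stock rod 1  [load 80/85]
  25 → stock rod 2  [load 80/85]
  10 → stock rod 3 (new)  [load 10/85]
  65 → stock rod 3  [load 75/85]
  20 → stock rod 4 (new)  [load 20/85]
  20 → stock rod 4  [load 40/85]
4 stock rods opened.

4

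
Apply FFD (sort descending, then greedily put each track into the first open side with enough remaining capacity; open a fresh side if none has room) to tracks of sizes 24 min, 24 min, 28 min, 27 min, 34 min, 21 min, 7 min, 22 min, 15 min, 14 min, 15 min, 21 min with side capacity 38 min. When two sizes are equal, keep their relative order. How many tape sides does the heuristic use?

Sorted descending: 34, 28, 27, 24, 24, 22, 21, 21, 15, 15, 14, 7.
  34 → side 1 (new)  [load 34/38]
  28 → side 2 (new)  [load 28/38]
  27 → side 3 (new)  [load 27/38]
  24 → side 4 (new)  [load 24/38]
  24 → side 5 (new)  [load 24/38]
  22 → side 6 (new)  [load 22/38]
  21 → side 7 (new)  [load 21/38]
  21 → side 8 (new)  [load 21/38]
  15 → side 6  [load 37/38]
  15 → side 7  [load 36/38]
  14 → side 4  [load 38/38]
  7 → side 2  [load 35/38]
8 tape sides opened.

8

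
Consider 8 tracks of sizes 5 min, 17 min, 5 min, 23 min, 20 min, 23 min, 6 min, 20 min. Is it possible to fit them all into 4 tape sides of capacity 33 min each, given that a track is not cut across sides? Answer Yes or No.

Total = 119 min; ⌈119/33⌉ = 4.
5 tracks each exceed half the capacity and cannot share a side, forcing at least 5 tape sides.
At least 5 tape sides are required, but only 4 are allowed.

No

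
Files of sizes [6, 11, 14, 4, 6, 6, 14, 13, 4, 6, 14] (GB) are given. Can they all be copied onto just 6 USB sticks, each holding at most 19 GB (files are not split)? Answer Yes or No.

Yes

A valid assignment using 6 USB sticks:
  USB stick 1: 14 + 4 = 18
  USB stick 2: 14 + 4 = 18
  USB stick 3: 14 = 14
  USB stick 4: 13 + 6 = 19
  USB stick 5: 11 + 6 = 17
  USB stick 6: 6 + 6 = 12
Every load is within 19 GB, so 6 USB sticks suffice.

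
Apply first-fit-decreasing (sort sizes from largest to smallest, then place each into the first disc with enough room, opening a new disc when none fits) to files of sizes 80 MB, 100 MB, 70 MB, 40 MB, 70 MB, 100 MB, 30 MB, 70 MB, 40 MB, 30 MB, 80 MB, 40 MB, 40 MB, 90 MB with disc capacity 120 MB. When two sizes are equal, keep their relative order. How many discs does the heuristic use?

8

Sorted descending: 100, 100, 90, 80, 80, 70, 70, 70, 40, 40, 40, 40, 30, 30.
  100 → disc 1 (new)  [load 100/120]
  100 → disc 2 (new)  [load 100/120]
  90 → disc 3 (new)  [load 90/120]
  80 → disc 4 (new)  [load 80/120]
  80 → disc 5 (new)  [load 80/120]
  70 → disc 6 (new)  [load 70/120]
  70 → disc 7 (new)  [load 70/120]
  70 → disc 8 (new)  [load 70/120]
  40 → disc 4  [load 120/120]
  40 → disc 5  [load 120/120]
  40 → disc 6  [load 110/120]
  40 → disc 7  [load 110/120]
  30 → disc 3  [load 120/120]
  30 → disc 8  [load 100/120]
8 discs opened.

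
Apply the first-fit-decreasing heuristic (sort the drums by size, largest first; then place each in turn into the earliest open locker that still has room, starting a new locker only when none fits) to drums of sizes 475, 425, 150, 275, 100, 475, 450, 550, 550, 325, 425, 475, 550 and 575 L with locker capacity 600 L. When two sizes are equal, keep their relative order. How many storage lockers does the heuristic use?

Sorted descending: 575, 550, 550, 550, 475, 475, 475, 450, 425, 425, 325, 275, 150, 100.
  575 → locker 1 (new)  [load 575/600]
  550 → locker 2 (new)  [load 550/600]
  550 → locker 3 (new)  [load 550/600]
  550 → locker 4 (new)  [load 550/600]
  475 → locker 5 (new)  [load 475/600]
  475 → locker 6 (new)  [load 475/600]
  475 → locker 7 (new)  [load 475/600]
  450 → locker 8 (new)  [load 450/600]
  425 → locker 9 (new)  [load 425/600]
  425 → locker 10 (new)  [load 425/600]
  325 → locker 11 (new)  [load 325/600]
  275 → locker 11  [load 600/600]
  150 → locker 8  [load 600/600]
  100 → locker 5  [load 575/600]
11 storage lockers opened.

11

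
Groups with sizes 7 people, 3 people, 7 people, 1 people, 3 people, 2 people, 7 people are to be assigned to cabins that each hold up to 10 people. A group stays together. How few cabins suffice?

3

Total = 7 + 7 + 7 + 3 + 3 + 2 + 1 = 30 people.
Lower bound: ⌈30/10⌉ = 3 cabins.
A packing using 3 cabins:
  cabin 1: 7 + 3 = 10
  cabin 2: 7 + 3 = 10
  cabin 3: 7 + 2 + 1 = 10
This matches the lower bound, so 3 is optimal.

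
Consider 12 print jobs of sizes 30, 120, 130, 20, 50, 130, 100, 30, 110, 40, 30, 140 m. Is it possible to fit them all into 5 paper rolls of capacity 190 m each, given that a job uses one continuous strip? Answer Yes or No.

Total = 930 m; ⌈930/190⌉ = 5.
6 print jobs each exceed half the capacity and cannot share a roll, forcing at least 6 paper rolls.
At least 6 paper rolls are required, but only 5 are allowed.

No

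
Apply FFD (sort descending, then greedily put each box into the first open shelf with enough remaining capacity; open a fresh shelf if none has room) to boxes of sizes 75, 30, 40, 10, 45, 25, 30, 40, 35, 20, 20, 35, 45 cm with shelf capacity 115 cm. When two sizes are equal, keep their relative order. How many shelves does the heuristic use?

Sorted descending: 75, 45, 45, 40, 40, 35, 35, 30, 30, 25, 20, 20, 10.
  75 → shelf 1 (new)  [load 75/115]
  45 → shelf 2 (new)  [load 45/115]
  45 → shelf 2  [load 90/115]
  40 → shelf 1  [load 115/115]
  40 → shelf 3 (new)  [load 40/115]
  35 → shelf 3  [load 75/115]
  35 → shelf 3  [load 110/115]
  30 → shelf 4 (new)  [load 30/115]
  30 → shelf 4  [load 60/115]
  25 → shelf 2  [load 115/115]
  20 → shelf 4  [load 80/115]
  20 → shelf 4  [load 100/115]
  10 → shelf 4  [load 110/115]
4 shelves opened.

4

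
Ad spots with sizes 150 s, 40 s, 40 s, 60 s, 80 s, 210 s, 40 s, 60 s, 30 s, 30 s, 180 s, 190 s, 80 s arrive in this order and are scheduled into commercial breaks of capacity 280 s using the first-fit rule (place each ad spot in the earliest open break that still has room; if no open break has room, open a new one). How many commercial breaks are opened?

5

  150 → break 1 (new)  [load 150/280]
  40 → break 1  [load 190/280]
  40 → break 1  [load 230/280]
  60 → break 2 (new)  [load 60/280]
  80 → break 2  [load 140/280]
  210 → break 3 (new)  [load 210/280]
  40 → break 1  [load 270/280]
  60 → break 2  [load 200/280]
  30 → break 2  [load 230/280]
  30 → break 2  [load 260/280]
  180 → break 4 (new)  [load 180/280]
  190 → break 5 (new)  [load 190/280]
  80 → break 4  [load 260/280]
5 commercial breaks opened.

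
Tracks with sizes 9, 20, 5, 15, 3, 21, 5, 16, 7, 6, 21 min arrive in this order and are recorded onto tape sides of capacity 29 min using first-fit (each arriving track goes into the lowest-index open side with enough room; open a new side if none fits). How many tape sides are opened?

  9 → side 1 (new)  [load 9/29]
  20 → side 1  [load 29/29]
  5 → side 2 (new)  [load 5/29]
  15 → side 2  [load 20/29]
  3 → side 2  [load 23/29]
  21 → side 3 (new)  [load 21/29]
  5 → side 2  [load 28/29]
  16 → side 4 (new)  [load 16/29]
  7 → side 3  [load 28/29]
  6 → side 4  [load 22/29]
  21 → side 5 (new)  [load 21/29]
5 tape sides opened.

5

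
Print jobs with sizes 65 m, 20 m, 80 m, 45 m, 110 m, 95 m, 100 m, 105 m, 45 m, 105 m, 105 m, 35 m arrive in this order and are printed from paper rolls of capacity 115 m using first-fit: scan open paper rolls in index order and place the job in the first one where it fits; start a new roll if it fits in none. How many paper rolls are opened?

  65 → roll 1 (new)  [load 65/115]
  20 → roll 1  [load 85/115]
  80 → roll 2 (new)  [load 80/115]
  45 → roll 3 (new)  [load 45/115]
  110 → roll 4 (new)  [load 110/115]
  95 → roll 5 (new)  [load 95/115]
  100 → roll 6 (new)  [load 100/115]
  105 → roll 7 (new)  [load 105/115]
  45 → roll 3  [load 90/115]
  105 → roll 8 (new)  [load 105/115]
  105 → roll 9 (new)  [load 105/115]
  35 → roll 2  [load 115/115]
9 paper rolls opened.

9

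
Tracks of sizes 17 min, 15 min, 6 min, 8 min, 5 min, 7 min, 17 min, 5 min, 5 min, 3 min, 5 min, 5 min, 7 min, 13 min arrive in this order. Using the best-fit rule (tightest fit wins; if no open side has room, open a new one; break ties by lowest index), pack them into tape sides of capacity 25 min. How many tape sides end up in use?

5

  17 → side 1 (new)  [load 17/25]
  15 → side 2 (new)  [load 15/25]
  6 → side 1  [load 23/25]
  8 → side 2  [load 23/25]
  5 → side 3 (new)  [load 5/25]
  7 → side 3  [load 12/25]
  17 → side 4 (new)  [load 17/25]
  5 → side 4  [load 22/25]
  5 → side 3  [load 17/25]
  3 → side 4  [load 25/25]
  5 → side 3  [load 22/25]
  5 → side 5 (new)  [load 5/25]
  7 → side 5  [load 12/25]
  13 → side 5  [load 25/25]
5 tape sides opened.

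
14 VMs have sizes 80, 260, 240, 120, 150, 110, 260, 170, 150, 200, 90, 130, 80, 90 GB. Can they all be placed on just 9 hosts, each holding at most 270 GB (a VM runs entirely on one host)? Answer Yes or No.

Yes

A valid assignment using 9 hosts:
  host 1: 260 = 260
  host 2: 260 = 260
  host 3: 240 = 240
  host 4: 200 = 200
  host 5: 170 + 90 = 260
  host 6: 150 + 120 = 270
  host 7: 150 + 110 = 260
  host 8: 130 + 90 = 220
  host 9: 80 + 80 = 160
Every load is within 270 GB, so 9 hosts suffice.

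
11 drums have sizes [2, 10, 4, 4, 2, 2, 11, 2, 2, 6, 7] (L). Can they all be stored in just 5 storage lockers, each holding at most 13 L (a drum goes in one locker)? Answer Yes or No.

Yes

A valid assignment using 5 storage lockers:
  locker 1: 11 + 2 = 13
  locker 2: 10 + 2 = 12
  locker 3: 7 + 6 = 13
  locker 4: 4 + 4 + 2 + 2 = 12
  locker 5: 2 = 2
Every load is within 13 L, so 5 storage lockers suffice.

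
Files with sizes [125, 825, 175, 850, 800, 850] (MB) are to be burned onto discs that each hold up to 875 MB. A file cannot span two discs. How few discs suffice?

5

Total = 850 + 850 + 825 + 800 + 175 + 125 = 3625 MB.
Lower bound: ⌈3625/875⌉ = 5 discs.
A packing using 5 discs:
  disc 1: 850 = 850
  disc 2: 850 = 850
  disc 3: 825 = 825
  disc 4: 800 = 800
  disc 5: 175 + 125 = 300
This matches the lower bound, so 5 is optimal.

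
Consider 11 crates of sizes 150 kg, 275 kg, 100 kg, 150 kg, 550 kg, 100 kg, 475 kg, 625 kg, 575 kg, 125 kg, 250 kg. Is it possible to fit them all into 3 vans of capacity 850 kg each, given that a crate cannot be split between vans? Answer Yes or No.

No

Total = 3375 kg; ⌈3375/850⌉ = 4.
At least 4 vans are required, but only 3 are allowed.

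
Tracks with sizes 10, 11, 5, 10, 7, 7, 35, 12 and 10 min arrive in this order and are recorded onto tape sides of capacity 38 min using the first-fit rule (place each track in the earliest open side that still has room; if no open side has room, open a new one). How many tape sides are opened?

  10 → side 1 (new)  [load 10/38]
  11 → side 1  [load 21/38]
  5 → side 1  [load 26/38]
  10 → side 1  [load 36/38]
  7 → side 2 (new)  [load 7/38]
  7 → side 2  [load 14/38]
  35 → side 3 (new)  [load 35/38]
  12 → side 2  [load 26/38]
  10 → side 2  [load 36/38]
3 tape sides opened.

3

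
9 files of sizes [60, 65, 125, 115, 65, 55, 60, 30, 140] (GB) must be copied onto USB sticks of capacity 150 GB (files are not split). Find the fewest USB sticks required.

6

Total = 140 + 125 + 115 + 65 + 65 + 60 + 60 + 55 + 30 = 715 GB.
Lower bound: ⌈715/150⌉ = 5 USB sticks.
A packing using 6 USB sticks:
  USB stick 1: 140 = 140
  USB stick 2: 125 = 125
  USB stick 3: 115 + 30 = 145
  USB stick 4: 65 + 65 = 130
  USB stick 5: 60 + 60 = 120
  USB stick 6: 55 = 55
No arrangement into 5 USB sticks stays within capacity, so 6 is optimal.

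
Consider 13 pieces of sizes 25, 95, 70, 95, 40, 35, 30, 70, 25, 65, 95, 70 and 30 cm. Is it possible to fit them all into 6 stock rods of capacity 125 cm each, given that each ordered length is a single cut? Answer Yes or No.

No

Total = 745 cm; ⌈745/125⌉ = 6.
7 pieces each exceed half the capacity and cannot share a stock rod, forcing at least 7 stock rods.
At least 7 stock rods are required, but only 6 are allowed.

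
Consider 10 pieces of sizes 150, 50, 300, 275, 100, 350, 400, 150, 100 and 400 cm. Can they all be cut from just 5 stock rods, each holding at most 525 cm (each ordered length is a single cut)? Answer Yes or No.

Yes

A valid assignment using 5 stock rods:
  stock rod 1: 400 + 100 = 500
  stock rod 2: 400 + 100 = 500
  stock rod 3: 350 + 150 = 500
  stock rod 4: 300 + 150 + 50 = 500
  stock rod 5: 275 = 275
Every load is within 525 cm, so 5 stock rods suffice.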